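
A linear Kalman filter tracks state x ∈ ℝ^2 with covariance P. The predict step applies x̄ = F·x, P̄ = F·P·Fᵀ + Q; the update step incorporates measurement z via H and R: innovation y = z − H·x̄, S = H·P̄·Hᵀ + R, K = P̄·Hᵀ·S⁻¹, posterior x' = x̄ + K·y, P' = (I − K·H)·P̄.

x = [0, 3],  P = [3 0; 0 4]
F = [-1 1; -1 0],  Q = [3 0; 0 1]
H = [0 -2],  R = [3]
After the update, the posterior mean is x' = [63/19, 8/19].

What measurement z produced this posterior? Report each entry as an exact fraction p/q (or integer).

x̄ = F·x = [3, 0]
P̄ = F·P·Fᵀ + Q = [10 3; 3 4]
S = H·P̄·Hᵀ + R = [19]
K = P̄·Hᵀ·S⁻¹ = [-6/19; -8/19]
x' − x̄ = [6/19, 8/19] = K·y
y = (KᵀK)⁻¹·Kᵀ·(x' − x̄) = [-1]
z = y + H·x̄ = [-1] + [0] = [-1]

z = [-1]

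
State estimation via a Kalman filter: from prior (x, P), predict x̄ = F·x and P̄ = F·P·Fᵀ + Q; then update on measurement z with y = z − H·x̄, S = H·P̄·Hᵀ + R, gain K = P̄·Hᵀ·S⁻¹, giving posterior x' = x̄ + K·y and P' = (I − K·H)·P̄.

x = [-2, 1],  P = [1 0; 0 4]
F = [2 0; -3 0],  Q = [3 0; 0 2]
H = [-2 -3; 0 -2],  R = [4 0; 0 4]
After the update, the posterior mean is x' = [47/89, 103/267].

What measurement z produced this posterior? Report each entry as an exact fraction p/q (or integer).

z = [-3, 1]

x̄ = F·x = [-4, 6]
P̄ = F·P·Fᵀ + Q = [7 -6; -6 11]
S = H·P̄·Hᵀ + R = [59 42; 42 48]
K = P̄·Hᵀ·S⁻¹ = [-26/89 45/89; -7/89 -104/267]
x' − x̄ = [403/89, -1499/267] = K·y
y = (KᵀK)⁻¹·Kᵀ·(x' − x̄) = [7, 13]
z = y + H·x̄ = [7, 13] + [-10, -12] = [-3, 1]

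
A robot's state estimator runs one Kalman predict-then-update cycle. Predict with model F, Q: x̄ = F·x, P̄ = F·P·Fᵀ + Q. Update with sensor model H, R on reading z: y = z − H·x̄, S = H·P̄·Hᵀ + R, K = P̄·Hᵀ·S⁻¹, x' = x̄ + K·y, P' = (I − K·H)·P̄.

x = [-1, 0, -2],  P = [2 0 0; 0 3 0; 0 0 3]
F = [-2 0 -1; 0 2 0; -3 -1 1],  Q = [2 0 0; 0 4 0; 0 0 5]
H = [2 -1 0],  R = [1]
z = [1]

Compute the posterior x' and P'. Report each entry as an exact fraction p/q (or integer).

x̄ = F·x = [4, 0, 1]
P̄ = F·P·Fᵀ + Q = [13 0 9; 0 16 -6; 9 -6 29]
y = z − H·x̄ = [-7]
S = H·P̄·Hᵀ + R = [69]
K = P̄·Hᵀ·S⁻¹ = [26/69; -16/69; 8/23]
x' = x̄ + K·y = [94/69, 112/69, -33/23]
P' = (I − K·H)·P̄ = [221/69 416/69 -1/23; 416/69 848/69 -10/23; -1/23 -10/23 475/23]

x' = [94/69, 112/69, -33/23]
P' = [221/69 416/69 -1/23; 416/69 848/69 -10/23; -1/23 -10/23 475/23]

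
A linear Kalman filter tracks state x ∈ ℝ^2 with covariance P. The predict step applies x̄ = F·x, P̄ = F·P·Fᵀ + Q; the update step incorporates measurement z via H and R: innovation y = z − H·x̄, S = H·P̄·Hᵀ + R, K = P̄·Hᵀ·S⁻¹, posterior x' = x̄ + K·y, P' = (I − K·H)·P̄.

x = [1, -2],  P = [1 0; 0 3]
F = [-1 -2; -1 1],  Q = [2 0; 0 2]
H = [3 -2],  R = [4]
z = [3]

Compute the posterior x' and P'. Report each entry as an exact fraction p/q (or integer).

x' = [9/223, -345/223]
P' = [320/223 370/223; 370/223 609/223]

x̄ = F·x = [3, -3]
P̄ = F·P·Fᵀ + Q = [15 -5; -5 6]
y = z − H·x̄ = [-12]
S = H·P̄·Hᵀ + R = [223]
K = P̄·Hᵀ·S⁻¹ = [55/223; -27/223]
x' = x̄ + K·y = [9/223, -345/223]
P' = (I − K·H)·P̄ = [320/223 370/223; 370/223 609/223]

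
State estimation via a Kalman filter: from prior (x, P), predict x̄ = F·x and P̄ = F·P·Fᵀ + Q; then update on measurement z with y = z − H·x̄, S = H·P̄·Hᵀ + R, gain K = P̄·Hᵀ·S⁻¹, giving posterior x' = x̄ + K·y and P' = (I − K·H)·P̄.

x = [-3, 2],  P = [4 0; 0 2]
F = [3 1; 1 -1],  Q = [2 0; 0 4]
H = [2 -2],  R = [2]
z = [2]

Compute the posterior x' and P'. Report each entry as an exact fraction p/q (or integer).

x̄ = F·x = [-7, -5]
P̄ = F·P·Fᵀ + Q = [40 10; 10 10]
y = z − H·x̄ = [6]
S = H·P̄·Hᵀ + R = [122]
K = P̄·Hᵀ·S⁻¹ = [30/61; 0]
x' = x̄ + K·y = [-247/61, -5]
P' = (I − K·H)·P̄ = [640/61 10; 10 10]

x' = [-247/61, -5]
P' = [640/61 10; 10 10]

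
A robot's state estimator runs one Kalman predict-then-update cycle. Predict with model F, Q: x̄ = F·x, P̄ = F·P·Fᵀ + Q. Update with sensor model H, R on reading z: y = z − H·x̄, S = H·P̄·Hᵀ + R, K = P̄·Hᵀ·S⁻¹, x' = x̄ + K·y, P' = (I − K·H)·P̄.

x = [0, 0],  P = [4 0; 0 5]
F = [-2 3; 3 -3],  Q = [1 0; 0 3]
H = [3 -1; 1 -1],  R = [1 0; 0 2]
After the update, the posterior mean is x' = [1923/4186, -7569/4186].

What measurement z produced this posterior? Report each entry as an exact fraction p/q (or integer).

x̄ = F·x = [0, 0]
P̄ = F·P·Fᵀ + Q = [62 -69; -69 84]
S = H·P̄·Hᵀ + R = [1057 546; 546 286]
K = P̄·Hᵀ·S⁻¹ = [54/161 -109/598; 12/161 -405/598]
x' − x̄ = [1923/4186, -7569/4186] = K·y
y = (KᵀK)⁻¹·Kᵀ·(x' − x̄) = [3, 3]
z = y + H·x̄ = [3, 3] + [0, 0] = [3, 3]

z = [3, 3]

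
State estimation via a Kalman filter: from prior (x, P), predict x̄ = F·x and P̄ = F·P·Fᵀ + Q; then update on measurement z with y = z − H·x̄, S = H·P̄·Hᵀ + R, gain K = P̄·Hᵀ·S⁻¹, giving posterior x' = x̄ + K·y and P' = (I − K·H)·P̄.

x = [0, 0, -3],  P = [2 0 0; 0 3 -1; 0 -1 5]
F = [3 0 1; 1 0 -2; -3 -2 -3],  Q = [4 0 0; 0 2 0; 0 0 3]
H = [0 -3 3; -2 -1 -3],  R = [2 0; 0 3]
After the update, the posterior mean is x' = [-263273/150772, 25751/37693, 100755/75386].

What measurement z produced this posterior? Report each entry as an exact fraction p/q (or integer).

x̄ = F·x = [-3, 6, 9]
P̄ = F·P·Fᵀ + Q = [27 -4 -31; -4 24 20; -31 20 66]
S = H·P̄·Hᵀ + R = [452 -240; -240 461]
K = P̄·Hᵀ·S⁻¹ = [-27021/150772 -1/37693; -5943/37693 -9308/37693; 13089/75386 -9348/37693]
x' − x̄ = [189043/150772, -200407/37693, -577719/75386] = K·y
y = (KᵀK)⁻¹·Kᵀ·(x' − x̄) = [-7, 26]
z = y + H·x̄ = [-7, 26] + [9, -27] = [2, -1]

z = [2, -1]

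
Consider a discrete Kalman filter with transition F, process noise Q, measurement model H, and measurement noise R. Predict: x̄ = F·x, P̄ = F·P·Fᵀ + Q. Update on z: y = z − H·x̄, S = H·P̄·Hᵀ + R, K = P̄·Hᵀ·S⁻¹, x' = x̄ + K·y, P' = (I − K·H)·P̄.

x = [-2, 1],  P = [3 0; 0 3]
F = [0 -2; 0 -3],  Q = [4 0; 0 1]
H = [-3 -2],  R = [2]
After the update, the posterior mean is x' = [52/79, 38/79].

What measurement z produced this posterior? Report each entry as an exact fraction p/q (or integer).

z = [-3]

x̄ = F·x = [-2, -3]
P̄ = F·P·Fᵀ + Q = [16 18; 18 28]
S = H·P̄·Hᵀ + R = [474]
K = P̄·Hᵀ·S⁻¹ = [-14/79; -55/237]
x' − x̄ = [210/79, 275/79] = K·y
y = (KᵀK)⁻¹·Kᵀ·(x' − x̄) = [-15]
z = y + H·x̄ = [-15] + [12] = [-3]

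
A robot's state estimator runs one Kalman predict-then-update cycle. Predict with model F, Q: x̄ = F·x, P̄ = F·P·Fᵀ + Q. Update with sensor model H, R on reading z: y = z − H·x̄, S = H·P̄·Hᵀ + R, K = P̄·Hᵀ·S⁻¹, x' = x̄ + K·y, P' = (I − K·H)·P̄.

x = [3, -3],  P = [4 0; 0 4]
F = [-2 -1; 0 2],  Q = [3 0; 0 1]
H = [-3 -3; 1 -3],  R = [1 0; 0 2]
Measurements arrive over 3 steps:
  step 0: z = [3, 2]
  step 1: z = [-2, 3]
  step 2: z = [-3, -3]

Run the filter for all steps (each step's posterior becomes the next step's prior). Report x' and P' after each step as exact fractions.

step 0: x' = [-12197/47746, -37201/47746], P' = [8875/47746 -4921/47746; -4921/47746 6247/47746]
step 1: x' = [10918874/8304141, -27529891/41520705], P' = [1420057/8304141 -749311/8304141; -749311/8304141 4909319/41520705]
step 2: x' = [1746711253/34818472523, 30127362850/34818472523], P' = [5950953478/34818472523 -3136987486/34818472523; -3136987486/34818472523 4108924652/34818472523]

step 0: x̄ = F·x = [-3, -6]
step 0: P̄ = F·P·Fᵀ + Q = [23 -8; -8 17]
step 0: y = z − H·x̄ = [-24, -13]
step 0: S = H·P̄·Hᵀ + R = [217 36; 36 226]
step 0: K = P̄·Hᵀ·S⁻¹ = [-5931/23873 11819/47746; -1989/23873 -11831/47746]
step 0: x' = x̄ + K·y = [-12197/47746, -37201/47746]
step 0: P' = (I − K·H)·P̄ = [8875/47746 -4921/47746; -4921/47746 6247/47746]
step 1: x̄ = F·x = [61595/47746, -37201/23873]
step 1: P̄ = F·P·Fᵀ + Q = [165301/47746 3595/23873; 3595/23873 36367/23873]
step 1: y = z − H·x̄ = [-133913/47746, -141563/47746]
step 1: S = H·P̄·Hᵀ + R = [2319481/47746 201843/47746; 201843/47746 872259/47746]
step 1: K = P̄·Hᵀ·S⁻¹ = [-670746/2768047 1833995/8304141; -1162764/13840235 -9237256/41520705]
step 1: x' = x̄ + K·y = [10918874/8304141, -27529891/41520705]
step 1: P' = (I − K·H)·P̄ = [1420057/8304141 -749311/8304141; -749311/8304141 4909319/41520705]
step 2: x̄ = F·x = [-81658849/41520705, -55059782/41520705]
step 2: P̄ = F·P·Fᵀ + Q = [142886354/41520705 5167582/41520705; 5167582/41520705 61157981/41520705]
step 2: y = z − H·x̄ = [-178239336/13840235, -208082612/41520705]
step 2: S = H·P̄·Hᵀ + R = [656978732/13840235 50922753/13840235; 50922753/13840235 745344101/41520705]
step 2: K = P̄·Hᵀ·S⁻¹ = [-8441897976/34818472523 7680957968/34818472523; -2915811498/34818472523 -7731880721/34818472523]
step 2: x' = x̄ + K·y = [1746711253/34818472523, 30127362850/34818472523]
step 2: P' = (I − K·H)·P̄ = [5950953478/34818472523 -3136987486/34818472523; -3136987486/34818472523 4108924652/34818472523]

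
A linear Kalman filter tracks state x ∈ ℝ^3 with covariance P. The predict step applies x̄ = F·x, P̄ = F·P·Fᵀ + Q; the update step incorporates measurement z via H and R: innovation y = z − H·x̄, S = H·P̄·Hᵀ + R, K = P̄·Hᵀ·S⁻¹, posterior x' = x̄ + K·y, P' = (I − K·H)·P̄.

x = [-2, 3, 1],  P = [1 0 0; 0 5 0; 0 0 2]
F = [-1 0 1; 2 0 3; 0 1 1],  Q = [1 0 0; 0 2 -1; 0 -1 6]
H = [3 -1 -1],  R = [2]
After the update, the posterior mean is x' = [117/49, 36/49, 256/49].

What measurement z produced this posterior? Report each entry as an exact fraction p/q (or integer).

z = [1]

x̄ = F·x = [3, -1, 4]
P̄ = F·P·Fᵀ + Q = [4 4 2; 4 24 5; 2 5 13]
S = H·P̄·Hᵀ + R = [49]
K = P̄·Hᵀ·S⁻¹ = [6/49; -17/49; -12/49]
x' − x̄ = [-30/49, 85/49, 60/49] = K·y
y = (KᵀK)⁻¹·Kᵀ·(x' − x̄) = [-5]
z = y + H·x̄ = [-5] + [6] = [1]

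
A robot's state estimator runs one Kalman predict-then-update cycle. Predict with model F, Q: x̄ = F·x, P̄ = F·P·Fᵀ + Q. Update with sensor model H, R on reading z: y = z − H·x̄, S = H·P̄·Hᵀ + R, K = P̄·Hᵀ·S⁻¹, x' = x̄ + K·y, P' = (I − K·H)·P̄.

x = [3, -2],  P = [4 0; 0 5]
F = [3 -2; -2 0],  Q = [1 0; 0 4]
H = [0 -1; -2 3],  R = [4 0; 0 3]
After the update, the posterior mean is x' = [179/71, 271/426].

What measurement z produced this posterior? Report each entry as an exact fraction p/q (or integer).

x̄ = F·x = [13, -6]
P̄ = F·P·Fᵀ + Q = [57 -24; -24 20]
S = H·P̄·Hᵀ + R = [24 -108; -108 699]
K = P̄·Hᵀ·S⁻¹ = [-46/71 -26/71; -193/426 6/71]
x' − x̄ = [-744/71, 2827/426] = K·y
y = (KᵀK)⁻¹·Kᵀ·(x' − x̄) = [-7, 41]
z = y + H·x̄ = [-7, 41] + [6, -44] = [-1, -3]

z = [-1, -3]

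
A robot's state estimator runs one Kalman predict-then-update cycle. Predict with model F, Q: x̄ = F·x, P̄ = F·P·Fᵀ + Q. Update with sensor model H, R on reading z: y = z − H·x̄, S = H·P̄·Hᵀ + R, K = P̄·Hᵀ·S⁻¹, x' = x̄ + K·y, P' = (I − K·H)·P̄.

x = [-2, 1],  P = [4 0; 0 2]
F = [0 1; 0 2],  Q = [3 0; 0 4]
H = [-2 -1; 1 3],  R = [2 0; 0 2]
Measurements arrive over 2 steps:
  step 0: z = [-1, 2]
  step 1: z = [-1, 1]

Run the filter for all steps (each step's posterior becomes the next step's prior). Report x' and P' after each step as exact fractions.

step 0: x' = [170/737, 444/737], P' = [450/737 -212/737; -212/737 244/737]
step 1: x' = [78385/217219, 55246/217219], P' = [132390/217219 -62764/217219; -62764/217219 71588/217219]

step 0: x̄ = F·x = [1, 2]
step 0: P̄ = F·P·Fᵀ + Q = [5 4; 4 12]
step 0: y = z − H·x̄ = [3, -5]
step 0: S = H·P̄·Hᵀ + R = [50 -74; -74 139]
step 0: K = P̄·Hᵀ·S⁻¹ = [-344/737 -93/737; 90/737 260/737]
step 0: x' = x̄ + K·y = [170/737, 444/737]
step 0: P' = (I − K·H)·P̄ = [450/737 -212/737; -212/737 244/737]
step 1: x̄ = F·x = [444/737, 888/737]
step 1: P̄ = F·P·Fᵀ + Q = [2455/737 488/737; 488/737 3924/737]
step 1: y = z − H·x̄ = [1039/737, -2371/737]
step 1: S = H·P̄·Hᵀ + R = [17170/737 -20098/737; -20098/737 42173/737]
step 1: K = P̄·Hᵀ·S⁻¹ = [-101008/217219 -27951/217219; 26970/217219 76000/217219]
step 1: x' = x̄ + K·y = [78385/217219, 55246/217219]
step 1: P' = (I − K·H)·P̄ = [132390/217219 -62764/217219; -62764/217219 71588/217219]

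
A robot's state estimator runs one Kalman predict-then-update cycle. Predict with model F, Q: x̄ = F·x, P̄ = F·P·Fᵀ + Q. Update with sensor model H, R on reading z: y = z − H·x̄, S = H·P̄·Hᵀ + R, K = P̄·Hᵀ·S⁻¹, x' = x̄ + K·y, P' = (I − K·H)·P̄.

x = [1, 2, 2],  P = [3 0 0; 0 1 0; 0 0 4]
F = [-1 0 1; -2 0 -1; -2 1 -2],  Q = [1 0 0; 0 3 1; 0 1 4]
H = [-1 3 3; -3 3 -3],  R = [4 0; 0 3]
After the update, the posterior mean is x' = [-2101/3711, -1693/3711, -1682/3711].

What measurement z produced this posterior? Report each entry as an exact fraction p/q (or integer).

x̄ = F·x = [1, -4, -4]
P̄ = F·P·Fᵀ + Q = [8 2 -2; 2 19 21; -2 21 33]
S = H·P̄·Hᵀ + R = [858 -114; -114 93]
K = P̄·Hᵀ·S⁻¹ = [-352/11133 -1868/11133; 1601/11133 526/11133; 1972/11133 -1174/11133]
x' − x̄ = [-5812/3711, 13151/3711, 13162/3711] = K·y
y = (KᵀK)⁻¹·Kᵀ·(x' − x̄) = [23, 5]
z = y + H·x̄ = [23, 5] + [-25, -3] = [-2, 2]

z = [-2, 2]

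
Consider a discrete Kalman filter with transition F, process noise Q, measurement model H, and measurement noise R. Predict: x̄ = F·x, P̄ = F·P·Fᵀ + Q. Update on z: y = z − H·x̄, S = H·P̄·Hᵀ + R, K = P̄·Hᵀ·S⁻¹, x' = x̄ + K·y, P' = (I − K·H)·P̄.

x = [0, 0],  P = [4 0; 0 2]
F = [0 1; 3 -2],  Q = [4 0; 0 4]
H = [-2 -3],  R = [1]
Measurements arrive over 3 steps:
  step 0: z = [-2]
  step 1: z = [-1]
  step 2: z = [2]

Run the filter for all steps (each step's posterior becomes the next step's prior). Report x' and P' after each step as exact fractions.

step 0: x̄ = F·x = [0, 0]
step 0: P̄ = F·P·Fᵀ + Q = [6 -4; -4 48]
step 0: y = z − H·x̄ = [-2]
step 0: S = H·P̄·Hᵀ + R = [409]
step 0: K = P̄·Hᵀ·S⁻¹ = [0; -136/409]
step 0: x' = x̄ + K·y = [0, 272/409]
step 0: P' = (I − K·H)·P̄ = [6 -4; -4 1136/409]
step 1: x̄ = F·x = [272/409, -544/409]
step 1: P̄ = F·P·Fᵀ + Q = [2772/409 -7180/409; -7180/409 47898/409]
step 1: y = z − H·x̄ = [-1497/409]
step 1: S = H·P̄·Hᵀ + R = [356419/409]
step 1: K = P̄·Hᵀ·S⁻¹ = [15996/356419; -129334/356419]
step 1: x' = x̄ + K·y = [178484/356419, -682/356419]
step 1: P' = (I − K·H)·P̄ = [1790028/356419 -1198684/356419; -1198684/356419 842234/356419]
step 2: x̄ = F·x = [-682/356419, 76688/50917]
step 2: P̄ = F·P·Fᵀ + Q = [2267910/356419 -754360/50917; -754360/50917 5041296/50917]
step 2: y = z − H·x̄ = [2321922/356419]
step 2: S = H·P̄·Hᵀ + R = [263663467/356419]
step 2: K = P̄·Hᵀ·S⁻¹ = [11305740/263663467; -95306176/263663467]
step 2: x' = x̄ + K·y = [73147694/263663467, -223766800/263663467]
step 2: P' = (I − K·H)·P̄ = [1319080230/263663467 -883155400/263663467; -883155400/263663467 620538992/263663467]

step 0: x' = [0, 272/409], P' = [6 -4; -4 1136/409]
step 1: x' = [178484/356419, -682/356419], P' = [1790028/356419 -1198684/356419; -1198684/356419 842234/356419]
step 2: x' = [73147694/263663467, -223766800/263663467], P' = [1319080230/263663467 -883155400/263663467; -883155400/263663467 620538992/263663467]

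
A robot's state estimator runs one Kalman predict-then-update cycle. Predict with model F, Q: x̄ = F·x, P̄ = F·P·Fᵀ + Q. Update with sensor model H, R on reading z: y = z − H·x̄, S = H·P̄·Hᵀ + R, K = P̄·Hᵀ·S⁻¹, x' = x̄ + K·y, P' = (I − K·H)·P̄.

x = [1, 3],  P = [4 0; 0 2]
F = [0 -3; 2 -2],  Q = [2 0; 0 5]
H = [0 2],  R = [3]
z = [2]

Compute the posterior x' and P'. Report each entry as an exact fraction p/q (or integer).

x' = [-831/119, 104/119]
P' = [1804/119 36/119; 36/119 87/119]

x̄ = F·x = [-9, -4]
P̄ = F·P·Fᵀ + Q = [20 12; 12 29]
y = z − H·x̄ = [10]
S = H·P̄·Hᵀ + R = [119]
K = P̄·Hᵀ·S⁻¹ = [24/119; 58/119]
x' = x̄ + K·y = [-831/119, 104/119]
P' = (I − K·H)·P̄ = [1804/119 36/119; 36/119 87/119]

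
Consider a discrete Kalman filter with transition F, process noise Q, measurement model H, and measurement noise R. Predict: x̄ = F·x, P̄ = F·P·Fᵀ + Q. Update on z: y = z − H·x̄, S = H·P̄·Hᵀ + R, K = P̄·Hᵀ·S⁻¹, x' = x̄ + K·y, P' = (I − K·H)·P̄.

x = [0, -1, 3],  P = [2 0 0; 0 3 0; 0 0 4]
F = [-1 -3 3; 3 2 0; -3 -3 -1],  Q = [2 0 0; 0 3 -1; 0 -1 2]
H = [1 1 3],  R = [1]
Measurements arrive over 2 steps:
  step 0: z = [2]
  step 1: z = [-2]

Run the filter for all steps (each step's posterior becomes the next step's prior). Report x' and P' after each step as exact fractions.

step 0: x̄ = F·x = [12, -2, 0]
step 0: P̄ = F·P·Fᵀ + Q = [67 -24 21; -24 33 -37; 21 -37 51]
step 0: y = z − H·x̄ = [-8]
step 0: S = H·P̄·Hᵀ + R = [416]
step 0: K = P̄·Hᵀ·S⁻¹ = [53/208; -51/208; 137/416]
step 0: x' = x̄ + K·y = [259/26, -1/26, -137/52]
step 0: P' = (I − K·H)·P̄ = [4159/104 207/104 -2893/208; 207/104 831/104 -709/208; -2893/208 -709/208 2447/416]
step 1: x̄ = F·x = [-71/4, 775/26, -1411/52]
step 1: P̄ = F·P·Fᵀ + Q = [10355/32 -5367/16 10555/32; -5367/16 43551/104 -81155/208; 10555/32 -81155/208 154599/416]
step 1: y = z − H·x̄ = [1751/26]
step 1: S = H·P̄·Hᵀ + R = [317743/104]
step 1: K = P̄·Hᵀ·S⁻¹ = [203359/635486; -113067/317743; 219351/635486]
step 1: x' = x̄ + K·y = [1207785/317743, 1856558/317743, -1235611/317743]
step 1: P' = (I − K·H)·P̄ = [13635491/1270972 3961275/317743 -9691291/1270972; 3961275/317743 10133451/317743 -4735931/317743; -9691291/1270972 -4735931/317743 9691239/1270972]

step 0: x' = [259/26, -1/26, -137/52], P' = [4159/104 207/104 -2893/208; 207/104 831/104 -709/208; -2893/208 -709/208 2447/416]
step 1: x' = [1207785/317743, 1856558/317743, -1235611/317743], P' = [13635491/1270972 3961275/317743 -9691291/1270972; 3961275/317743 10133451/317743 -4735931/317743; -9691291/1270972 -4735931/317743 9691239/1270972]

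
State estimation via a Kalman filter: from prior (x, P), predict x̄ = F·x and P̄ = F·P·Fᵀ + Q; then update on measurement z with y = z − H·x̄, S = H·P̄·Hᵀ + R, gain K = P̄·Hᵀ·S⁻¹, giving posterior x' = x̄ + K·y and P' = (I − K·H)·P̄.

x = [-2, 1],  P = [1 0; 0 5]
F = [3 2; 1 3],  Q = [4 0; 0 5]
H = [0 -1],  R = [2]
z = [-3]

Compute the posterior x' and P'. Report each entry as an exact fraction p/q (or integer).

x' = [-146/53, 155/53]
P' = [660/53 66/53; 66/53 102/53]

x̄ = F·x = [-4, 1]
P̄ = F·P·Fᵀ + Q = [33 33; 33 51]
y = z − H·x̄ = [-2]
S = H·P̄·Hᵀ + R = [53]
K = P̄·Hᵀ·S⁻¹ = [-33/53; -51/53]
x' = x̄ + K·y = [-146/53, 155/53]
P' = (I − K·H)·P̄ = [660/53 66/53; 66/53 102/53]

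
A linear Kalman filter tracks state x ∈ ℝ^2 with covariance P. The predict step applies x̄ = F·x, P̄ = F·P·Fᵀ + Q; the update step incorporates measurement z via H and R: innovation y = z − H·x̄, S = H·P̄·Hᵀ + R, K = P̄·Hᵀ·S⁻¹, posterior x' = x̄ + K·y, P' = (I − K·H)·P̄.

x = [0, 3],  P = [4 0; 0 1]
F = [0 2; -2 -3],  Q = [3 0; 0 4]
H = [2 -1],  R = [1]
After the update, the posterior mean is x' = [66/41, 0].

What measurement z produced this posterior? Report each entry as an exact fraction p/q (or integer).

x̄ = F·x = [6, -9]
P̄ = F·P·Fᵀ + Q = [7 -6; -6 29]
S = H·P̄·Hᵀ + R = [82]
K = P̄·Hᵀ·S⁻¹ = [10/41; -1/2]
x' − x̄ = [-180/41, 9] = K·y
y = (KᵀK)⁻¹·Kᵀ·(x' − x̄) = [-18]
z = y + H·x̄ = [-18] + [21] = [3]

z = [3]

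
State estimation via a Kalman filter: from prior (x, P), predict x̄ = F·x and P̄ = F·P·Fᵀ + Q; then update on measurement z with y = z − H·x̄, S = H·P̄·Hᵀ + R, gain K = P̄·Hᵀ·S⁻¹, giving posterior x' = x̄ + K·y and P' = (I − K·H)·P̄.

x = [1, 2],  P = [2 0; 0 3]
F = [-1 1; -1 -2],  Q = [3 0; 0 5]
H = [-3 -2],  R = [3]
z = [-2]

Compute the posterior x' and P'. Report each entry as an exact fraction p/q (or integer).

x' = [247/103, -281/103]
P' = [568/103 -828/103; -828/103 1281/103]

x̄ = F·x = [1, -5]
P̄ = F·P·Fᵀ + Q = [8 -4; -4 19]
y = z − H·x̄ = [-9]
S = H·P̄·Hᵀ + R = [103]
K = P̄·Hᵀ·S⁻¹ = [-16/103; -26/103]
x' = x̄ + K·y = [247/103, -281/103]
P' = (I − K·H)·P̄ = [568/103 -828/103; -828/103 1281/103]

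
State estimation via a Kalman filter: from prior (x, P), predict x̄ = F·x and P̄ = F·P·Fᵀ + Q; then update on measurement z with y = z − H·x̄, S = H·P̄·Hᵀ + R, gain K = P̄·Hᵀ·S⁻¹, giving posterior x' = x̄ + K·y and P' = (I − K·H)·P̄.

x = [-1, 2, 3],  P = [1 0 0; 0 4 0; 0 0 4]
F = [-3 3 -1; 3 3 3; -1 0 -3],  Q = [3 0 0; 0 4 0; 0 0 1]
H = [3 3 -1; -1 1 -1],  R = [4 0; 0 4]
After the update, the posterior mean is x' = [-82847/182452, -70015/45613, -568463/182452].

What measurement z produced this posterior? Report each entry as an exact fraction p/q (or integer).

z = [-3, 2]

x̄ = F·x = [6, 12, -8]
P̄ = F·P·Fᵀ + Q = [52 15 15; 15 85 -39; 15 -39 38]
S = H·P̄·Hᵀ + R = [1689 263; 263 257]
K = P̄·Hᵀ·S⁻¹ = [30739/182452 -68373/182452; 7307/45613 11868/45613; -2037/182452 -63229/182452]
x' − x̄ = [-1177559/182452, -617371/45613, 891153/182452] = K·y
y = (KᵀK)⁻¹·Kᵀ·(x' − x̄) = [-65, -12]
z = y + H·x̄ = [-65, -12] + [62, 14] = [-3, 2]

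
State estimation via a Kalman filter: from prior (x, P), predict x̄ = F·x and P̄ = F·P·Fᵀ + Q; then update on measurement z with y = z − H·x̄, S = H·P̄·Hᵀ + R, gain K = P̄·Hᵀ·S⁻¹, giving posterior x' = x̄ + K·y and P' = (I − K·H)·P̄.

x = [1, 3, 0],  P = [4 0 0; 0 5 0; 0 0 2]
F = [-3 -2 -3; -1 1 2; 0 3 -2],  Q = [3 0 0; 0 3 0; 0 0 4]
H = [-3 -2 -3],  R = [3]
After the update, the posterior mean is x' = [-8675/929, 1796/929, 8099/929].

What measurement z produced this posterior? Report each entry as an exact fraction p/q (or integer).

z = [-2]

x̄ = F·x = [-9, 2, 9]
P̄ = F·P·Fᵀ + Q = [77 -10 -18; -10 20 7; -18 7 57]
S = H·P̄·Hᵀ + R = [929]
K = P̄·Hᵀ·S⁻¹ = [-157/929; -31/929; -131/929]
x' − x̄ = [-314/929, -62/929, -262/929] = K·y
y = (KᵀK)⁻¹·Kᵀ·(x' − x̄) = [2]
z = y + H·x̄ = [2] + [-4] = [-2]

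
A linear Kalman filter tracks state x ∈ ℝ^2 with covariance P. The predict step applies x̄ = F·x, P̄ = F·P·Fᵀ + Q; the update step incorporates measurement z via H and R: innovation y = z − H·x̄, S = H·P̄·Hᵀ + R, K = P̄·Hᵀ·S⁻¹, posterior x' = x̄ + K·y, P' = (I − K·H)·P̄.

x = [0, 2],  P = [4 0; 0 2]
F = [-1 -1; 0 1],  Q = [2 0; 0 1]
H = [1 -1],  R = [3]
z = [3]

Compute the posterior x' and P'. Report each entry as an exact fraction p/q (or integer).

x' = [17/9, 1/18]
P' = [22/9 7/9; 7/9 29/18]

x̄ = F·x = [-2, 2]
P̄ = F·P·Fᵀ + Q = [8 -2; -2 3]
y = z − H·x̄ = [7]
S = H·P̄·Hᵀ + R = [18]
K = P̄·Hᵀ·S⁻¹ = [5/9; -5/18]
x' = x̄ + K·y = [17/9, 1/18]
P' = (I − K·H)·P̄ = [22/9 7/9; 7/9 29/18]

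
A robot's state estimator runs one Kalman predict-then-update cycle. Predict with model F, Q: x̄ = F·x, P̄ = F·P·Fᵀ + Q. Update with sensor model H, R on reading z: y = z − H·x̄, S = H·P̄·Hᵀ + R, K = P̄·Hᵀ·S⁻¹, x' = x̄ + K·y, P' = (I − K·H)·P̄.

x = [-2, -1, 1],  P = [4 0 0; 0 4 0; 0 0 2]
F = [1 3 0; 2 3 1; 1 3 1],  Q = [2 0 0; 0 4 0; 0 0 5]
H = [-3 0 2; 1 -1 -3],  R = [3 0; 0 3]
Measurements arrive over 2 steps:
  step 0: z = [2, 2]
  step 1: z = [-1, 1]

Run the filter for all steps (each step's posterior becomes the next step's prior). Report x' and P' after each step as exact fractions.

step 0: x̄ = F·x = [-5, -6, -4]
step 0: P̄ = F·P·Fᵀ + Q = [42 44 40; 44 58 46; 40 46 47]
step 0: y = z − H·x̄ = [-5, -11]
step 0: S = H·P̄·Hᵀ + R = [89 72; 72 474]
step 0: K = P̄·Hᵀ·S⁻¹ = [-310/881 -539/2643; -1336/6167 -5324/18501; -290/6167 -3737/12334]
step 0: x' = x̄ + K·y = [-2636/2643, -32402/18501, -5329/12334]
step 0: P' = (I − K·H)·P̄ = [2468/2643 -2836/2643 769/881; -2836/2643 103490/18501 -11930/6167; 769/881 -11930/6167 15279/12334]
step 1: x̄ = F·x = [-115658/18501, -40601/5286, -35329/5286]
step 1: P̄ = F·P·Fᵀ + Q = [866576/18501 99439/2643 105479/2643; 99439/2643 202591/5286 183977/5286; 105479/2643 183977/5286 217873/5286]
step 1: y = z − H·x̄ = [-118172/18501, -378899/18501]
step 1: S = H·P̄·Hᵀ + R = [2044673/18501 1747202/18501; 1747202/18501 6535400/18501]
step 1: K = P̄·Hᵀ·S⁻¹ = [-50904622/139317349 -29975436/139317349; -24767923/139317349 -69670841/278634698; -18298067/278634698 -177231813/557269396]
step 1: x' = x̄ + K·y = [68104306/139317349, -198448836/139317349, 138932941/557269396]
step 1: P' = (I − K·H)·P̄ = [122998924/139317349 -111499127/139317349 108141453/139317349; -111499127/139317349 1212417719/278634698 -204400575/139317349; 108141453/139317349 -204400575/139317349 593954517/557269396]

step 0: x' = [-2636/2643, -32402/18501, -5329/12334], P' = [2468/2643 -2836/2643 769/881; -2836/2643 103490/18501 -11930/6167; 769/881 -11930/6167 15279/12334]
step 1: x' = [68104306/139317349, -198448836/139317349, 138932941/557269396], P' = [122998924/139317349 -111499127/139317349 108141453/139317349; -111499127/139317349 1212417719/278634698 -204400575/139317349; 108141453/139317349 -204400575/139317349 593954517/557269396]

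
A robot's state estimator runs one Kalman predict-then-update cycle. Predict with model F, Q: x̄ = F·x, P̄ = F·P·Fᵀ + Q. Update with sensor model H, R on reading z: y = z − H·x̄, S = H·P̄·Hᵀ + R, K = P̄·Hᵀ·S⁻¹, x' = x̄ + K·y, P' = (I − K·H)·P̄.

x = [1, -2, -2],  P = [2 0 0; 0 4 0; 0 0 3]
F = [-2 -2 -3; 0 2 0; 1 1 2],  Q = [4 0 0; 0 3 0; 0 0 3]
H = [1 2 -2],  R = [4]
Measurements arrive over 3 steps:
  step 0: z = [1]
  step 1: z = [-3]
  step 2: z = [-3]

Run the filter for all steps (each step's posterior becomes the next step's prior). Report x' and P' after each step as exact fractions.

step 0: x' = [941/211, -898/211, -551/211], P' = [4716/211 -3874/211 -1682/211; -3874/211 3973/211 2024/211; -1682/211 2024/211 1295/211]
step 1: x' = [105191/17157, -150536/17157, -72689/17157], P' = [3188456/51471 -3419198/51471 -1863728/51471; -3419198/51471 3958181/51471 2240738/51471; -1863728/51471 2240738/51471 1332278/51471]
step 2: x' = [9392429/754179, -34677322/2262537, -17334403/2262537], P' = [170687080/754179 -574678490/2262537 -321731600/2262537; -574678490/2262537 1974706615/6787611 1116396802/6787611; -321731600/2262537 1116396802/6787611 639566398/6787611]

step 0: x̄ = F·x = [8, -4, -5]
step 0: P̄ = F·P·Fᵀ + Q = [55 -16 -30; -16 19 8; -30 8 21]
step 0: y = z − H·x̄ = [-9]
step 0: S = H·P̄·Hᵀ + R = [211]
step 0: K = P̄·Hᵀ·S⁻¹ = [83/211; 6/211; -56/211]
step 0: x' = x̄ + K·y = [941/211, -898/211, -551/211]
step 0: P' = (I − K·H)·P̄ = [4716/211 -3874/211 -1682/211; -3874/211 3973/211 2024/211; -1682/211 2024/211 1295/211]
step 1: x̄ = F·x = [1567/211, -1796/211, -1059/211]
step 1: P̄ = F·P·Fᵀ + Q = [20367/211 -12540/211 -12046/211; -12540/211 16525/211 8294/211; -12046/211 8294/211 8122/211]
step 1: y = z − H·x̄ = [-726/211]
step 1: S = H·P̄·Hᵀ + R = [51471/211]
step 1: K = P̄·Hᵀ·S⁻¹ = [19379/51471; 3922/51471; -11702/51471]
step 1: x' = x̄ + K·y = [105191/17157, -150536/17157, -72689/17157]
step 1: P' = (I − K·H)·P̄ = [3188456/51471 -3419198/51471 -1863728/51471; -3419198/51471 3958181/51471 2240738/51471; -1863728/51471 2240738/51471 1332278/51471]
step 2: x̄ = F·x = [102919/5719, -301072/17157, -190723/17157]
step 2: P̄ = F·P·Fᵀ + Q = [1994830/5719 -5200120/17157 -3749740/17157; -5200120/17157 15987137/51471 10040918/51471; -3749740/17157 10040918/51471 7299806/51471]
step 2: y = z − H·x̄ = [-46510/5719]
step 2: S = H·P̄·Hᵀ + R = [1508358/5719]
step 2: K = P̄·Hᵀ·S⁻¹ = [513955/754179; -617987/2262537; -961166/2262537]
step 2: x' = x̄ + K·y = [9392429/754179, -34677322/2262537, -17334403/2262537]
step 2: P' = (I − K·H)·P̄ = [170687080/754179 -574678490/2262537 -321731600/2262537; -574678490/2262537 1974706615/6787611 1116396802/6787611; -321731600/2262537 1116396802/6787611 639566398/6787611]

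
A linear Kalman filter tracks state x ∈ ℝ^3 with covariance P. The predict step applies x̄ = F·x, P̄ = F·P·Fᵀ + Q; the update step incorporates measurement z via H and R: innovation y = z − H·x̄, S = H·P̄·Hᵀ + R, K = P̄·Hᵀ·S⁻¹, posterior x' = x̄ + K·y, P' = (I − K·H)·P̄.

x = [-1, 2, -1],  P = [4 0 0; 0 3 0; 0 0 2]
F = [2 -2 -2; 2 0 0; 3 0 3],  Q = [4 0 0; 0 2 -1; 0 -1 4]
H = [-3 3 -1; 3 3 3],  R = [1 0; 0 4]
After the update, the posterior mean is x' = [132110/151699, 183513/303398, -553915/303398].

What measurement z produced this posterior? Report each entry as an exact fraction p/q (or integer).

x̄ = F·x = [-4, -2, -6]
P̄ = F·P·Fᵀ + Q = [40 16 12; 16 18 23; 12 23 58]
S = H·P̄·Hᵀ + R = [227 -378; -378 1966]
K = P̄·Hᵀ·S⁻¹ = [-44016/151699 7278/151699; 15608/151699 32391/303398; 28156/151699 53883/303398]
x' − x̄ = [738906/151699, 790309/303398, 1266473/303398] = K·y
y = (KᵀK)⁻¹·Kᵀ·(x' − x̄) = [-11, 35]
z = y + H·x̄ = [-11, 35] + [12, -36] = [1, -1]

z = [1, -1]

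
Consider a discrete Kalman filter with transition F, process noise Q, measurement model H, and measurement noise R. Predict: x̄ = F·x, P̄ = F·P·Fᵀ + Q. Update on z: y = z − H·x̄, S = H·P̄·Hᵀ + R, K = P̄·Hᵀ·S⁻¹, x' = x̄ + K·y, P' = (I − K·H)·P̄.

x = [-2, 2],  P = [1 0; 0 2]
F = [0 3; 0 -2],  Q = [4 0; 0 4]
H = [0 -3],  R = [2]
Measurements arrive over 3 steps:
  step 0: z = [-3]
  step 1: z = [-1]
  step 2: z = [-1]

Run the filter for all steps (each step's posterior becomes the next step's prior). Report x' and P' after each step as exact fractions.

step 0: x' = [12/11, 10/11], P' = [562/55 -12/55; -12/55 12/55]
step 1: x' = [2742/1261, 302/1261], P' = [7096/1261 -72/1261; -72/1261 268/1261]
step 2: x' = [14802/28783, 8570/28783], P' = [160960/28783 -1608/28783; -1608/28783 6116/28783]

step 0: x̄ = F·x = [6, -4]
step 0: P̄ = F·P·Fᵀ + Q = [22 -12; -12 12]
step 0: y = z − H·x̄ = [-15]
step 0: S = H·P̄·Hᵀ + R = [110]
step 0: K = P̄·Hᵀ·S⁻¹ = [18/55; -18/55]
step 0: x' = x̄ + K·y = [12/11, 10/11]
step 0: P' = (I − K·H)·P̄ = [562/55 -12/55; -12/55 12/55]
step 1: x̄ = F·x = [30/11, -20/11]
step 1: P̄ = F·P·Fᵀ + Q = [328/55 -72/55; -72/55 268/55]
step 1: y = z − H·x̄ = [-71/11]
step 1: S = H·P̄·Hᵀ + R = [2522/55]
step 1: K = P̄·Hᵀ·S⁻¹ = [108/1261; -402/1261]
step 1: x' = x̄ + K·y = [2742/1261, 302/1261]
step 1: P' = (I − K·H)·P̄ = [7096/1261 -72/1261; -72/1261 268/1261]
step 2: x̄ = F·x = [906/1261, -604/1261]
step 2: P̄ = F·P·Fᵀ + Q = [7456/1261 -1608/1261; -1608/1261 6116/1261]
step 2: y = z − H·x̄ = [-3073/1261]
step 2: S = H·P̄·Hᵀ + R = [57566/1261]
step 2: K = P̄·Hᵀ·S⁻¹ = [2412/28783; -9174/28783]
step 2: x' = x̄ + K·y = [14802/28783, 8570/28783]
step 2: P' = (I − K·H)·P̄ = [160960/28783 -1608/28783; -1608/28783 6116/28783]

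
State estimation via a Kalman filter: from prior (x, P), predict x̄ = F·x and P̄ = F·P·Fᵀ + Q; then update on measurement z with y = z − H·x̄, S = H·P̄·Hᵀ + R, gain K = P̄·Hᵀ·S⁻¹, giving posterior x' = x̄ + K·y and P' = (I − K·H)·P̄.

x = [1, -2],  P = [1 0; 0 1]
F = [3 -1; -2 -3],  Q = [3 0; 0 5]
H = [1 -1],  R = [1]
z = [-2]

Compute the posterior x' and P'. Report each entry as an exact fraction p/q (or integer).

x' = [71/19, 215/38]
P' = [119/19 111/19; 111/19 243/38]

x̄ = F·x = [5, 4]
P̄ = F·P·Fᵀ + Q = [13 -3; -3 18]
y = z − H·x̄ = [-3]
S = H·P̄·Hᵀ + R = [38]
K = P̄·Hᵀ·S⁻¹ = [8/19; -21/38]
x' = x̄ + K·y = [71/19, 215/38]
P' = (I − K·H)·P̄ = [119/19 111/19; 111/19 243/38]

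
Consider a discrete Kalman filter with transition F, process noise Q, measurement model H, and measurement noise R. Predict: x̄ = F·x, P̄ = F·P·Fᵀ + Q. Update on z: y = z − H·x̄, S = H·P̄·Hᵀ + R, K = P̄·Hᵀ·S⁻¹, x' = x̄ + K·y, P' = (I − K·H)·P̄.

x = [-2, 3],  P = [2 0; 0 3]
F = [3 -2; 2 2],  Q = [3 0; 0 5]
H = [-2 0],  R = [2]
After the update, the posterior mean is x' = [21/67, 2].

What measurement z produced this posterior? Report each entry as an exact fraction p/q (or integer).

z = [-1]

x̄ = F·x = [-12, 2]
P̄ = F·P·Fᵀ + Q = [33 0; 0 25]
S = H·P̄·Hᵀ + R = [134]
K = P̄·Hᵀ·S⁻¹ = [-33/67; 0]
x' − x̄ = [825/67, 0] = K·y
y = (KᵀK)⁻¹·Kᵀ·(x' − x̄) = [-25]
z = y + H·x̄ = [-25] + [24] = [-1]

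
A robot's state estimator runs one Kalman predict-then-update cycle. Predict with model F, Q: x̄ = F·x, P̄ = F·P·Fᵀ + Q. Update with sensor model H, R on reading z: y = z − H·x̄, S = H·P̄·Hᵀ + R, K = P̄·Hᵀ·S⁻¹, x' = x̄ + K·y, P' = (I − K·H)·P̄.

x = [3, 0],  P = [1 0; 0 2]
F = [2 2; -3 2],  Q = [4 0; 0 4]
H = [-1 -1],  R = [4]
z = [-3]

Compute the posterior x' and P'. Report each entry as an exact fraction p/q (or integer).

x̄ = F·x = [6, -9]
P̄ = F·P·Fᵀ + Q = [16 2; 2 21]
y = z − H·x̄ = [-6]
S = H·P̄·Hᵀ + R = [45]
K = P̄·Hᵀ·S⁻¹ = [-2/5; -23/45]
x' = x̄ + K·y = [42/5, -89/15]
P' = (I − K·H)·P̄ = [44/5 -36/5; -36/5 416/45]

x' = [42/5, -89/15]
P' = [44/5 -36/5; -36/5 416/45]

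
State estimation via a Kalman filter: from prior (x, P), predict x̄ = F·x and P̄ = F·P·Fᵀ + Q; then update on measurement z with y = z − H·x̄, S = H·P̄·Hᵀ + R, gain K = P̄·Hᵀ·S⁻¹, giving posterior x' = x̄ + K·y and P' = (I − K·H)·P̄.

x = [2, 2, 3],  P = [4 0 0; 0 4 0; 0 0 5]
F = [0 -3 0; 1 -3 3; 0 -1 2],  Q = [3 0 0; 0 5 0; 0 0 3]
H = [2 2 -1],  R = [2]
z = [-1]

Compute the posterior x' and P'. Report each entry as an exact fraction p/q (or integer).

x̄ = F·x = [-6, 5, 4]
P̄ = F·P·Fᵀ + Q = [39 36 12; 36 90 42; 12 42 27]
y = z − H·x̄ = [5]
S = H·P̄·Hᵀ + R = [617]
K = P̄·Hᵀ·S⁻¹ = [138/617; 210/617; 81/617]
x' = x̄ + K·y = [-3012/617, 4135/617, 2873/617]
P' = (I − K·H)·P̄ = [5019/617 -6768/617 -3774/617; -6768/617 11430/617 8904/617; -3774/617 8904/617 10098/617]

x' = [-3012/617, 4135/617, 2873/617]
P' = [5019/617 -6768/617 -3774/617; -6768/617 11430/617 8904/617; -3774/617 8904/617 10098/617]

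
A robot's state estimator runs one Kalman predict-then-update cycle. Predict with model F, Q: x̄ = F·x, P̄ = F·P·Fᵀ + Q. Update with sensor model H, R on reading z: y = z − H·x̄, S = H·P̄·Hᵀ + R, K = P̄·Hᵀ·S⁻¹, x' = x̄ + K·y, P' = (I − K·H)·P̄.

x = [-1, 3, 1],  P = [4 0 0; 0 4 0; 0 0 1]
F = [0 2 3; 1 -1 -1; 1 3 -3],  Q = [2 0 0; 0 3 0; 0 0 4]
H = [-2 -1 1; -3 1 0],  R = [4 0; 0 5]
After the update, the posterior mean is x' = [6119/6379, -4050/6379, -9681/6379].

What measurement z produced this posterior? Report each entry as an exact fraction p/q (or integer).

x̄ = F·x = [9, -5, 5]
P̄ = F·P·Fᵀ + Q = [27 -11 15; -11 12 -5; 15 -5 53]
S = H·P̄·Hᵀ + R = [83 89; 89 326]
K = P̄·Hᵀ·S⁻¹ = [-940/19137 -5144/19137; -2375/19137 3290/19137; 4526/6379 -2214/6379]
x' − x̄ = [-51292/6379, 27845/6379, -41576/6379] = K·y
y = (KᵀK)⁻¹·Kᵀ·(x' − x̄) = [5, 29]
z = y + H·x̄ = [5, 29] + [-8, -32] = [-3, -3]

z = [-3, -3]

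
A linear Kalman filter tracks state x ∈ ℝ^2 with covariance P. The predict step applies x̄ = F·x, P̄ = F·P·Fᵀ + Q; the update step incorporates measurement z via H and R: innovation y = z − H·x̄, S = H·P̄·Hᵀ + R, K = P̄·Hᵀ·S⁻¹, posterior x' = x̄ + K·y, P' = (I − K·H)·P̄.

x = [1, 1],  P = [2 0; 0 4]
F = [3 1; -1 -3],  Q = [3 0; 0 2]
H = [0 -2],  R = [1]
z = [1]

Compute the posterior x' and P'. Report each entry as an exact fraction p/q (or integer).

x̄ = F·x = [4, -4]
P̄ = F·P·Fᵀ + Q = [25 -18; -18 40]
y = z − H·x̄ = [-7]
S = H·P̄·Hᵀ + R = [161]
K = P̄·Hᵀ·S⁻¹ = [36/161; -80/161]
x' = x̄ + K·y = [56/23, -12/23]
P' = (I − K·H)·P̄ = [2729/161 -18/161; -18/161 40/161]

x' = [56/23, -12/23]
P' = [2729/161 -18/161; -18/161 40/161]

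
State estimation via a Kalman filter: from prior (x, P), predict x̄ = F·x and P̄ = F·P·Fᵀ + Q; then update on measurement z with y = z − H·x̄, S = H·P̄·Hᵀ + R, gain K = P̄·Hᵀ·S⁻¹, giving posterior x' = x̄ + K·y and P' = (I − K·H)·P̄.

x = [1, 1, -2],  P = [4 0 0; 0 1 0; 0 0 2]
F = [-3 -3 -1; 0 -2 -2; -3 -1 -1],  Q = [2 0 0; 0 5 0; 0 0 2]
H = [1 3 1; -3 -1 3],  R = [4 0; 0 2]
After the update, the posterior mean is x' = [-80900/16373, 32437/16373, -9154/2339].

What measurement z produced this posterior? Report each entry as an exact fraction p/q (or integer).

x̄ = F·x = [-4, 2, -2]
P̄ = F·P·Fᵀ + Q = [49 10 41; 10 17 6; 41 6 41]
S = H·P̄·Hᵀ + R = [425 -127; -127 115]
K = P̄·Hᵀ·S⁻¹ = [4741/16373 395/16373; 2011/16373 -1908/16373; 767/2339 725/2339]
x' − x̄ = [-15408/16373, -309/16373, -4476/2339] = K·y
y = (KᵀK)⁻¹·Kᵀ·(x' − x̄) = [-3, -3]
z = y + H·x̄ = [-3, -3] + [0, 4] = [-3, 1]

z = [-3, 1]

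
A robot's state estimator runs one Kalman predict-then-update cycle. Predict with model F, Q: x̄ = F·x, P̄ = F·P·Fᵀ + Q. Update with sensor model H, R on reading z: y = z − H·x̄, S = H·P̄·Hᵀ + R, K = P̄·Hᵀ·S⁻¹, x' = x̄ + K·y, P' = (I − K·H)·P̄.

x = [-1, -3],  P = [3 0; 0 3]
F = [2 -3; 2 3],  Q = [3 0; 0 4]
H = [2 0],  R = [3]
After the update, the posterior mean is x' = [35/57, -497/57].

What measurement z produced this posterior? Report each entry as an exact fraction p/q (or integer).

x̄ = F·x = [7, -11]
P̄ = F·P·Fᵀ + Q = [42 -15; -15 43]
S = H·P̄·Hᵀ + R = [171]
K = P̄·Hᵀ·S⁻¹ = [28/57; -10/57]
x' − x̄ = [-364/57, 130/57] = K·y
y = (KᵀK)⁻¹·Kᵀ·(x' − x̄) = [-13]
z = y + H·x̄ = [-13] + [14] = [1]

z = [1]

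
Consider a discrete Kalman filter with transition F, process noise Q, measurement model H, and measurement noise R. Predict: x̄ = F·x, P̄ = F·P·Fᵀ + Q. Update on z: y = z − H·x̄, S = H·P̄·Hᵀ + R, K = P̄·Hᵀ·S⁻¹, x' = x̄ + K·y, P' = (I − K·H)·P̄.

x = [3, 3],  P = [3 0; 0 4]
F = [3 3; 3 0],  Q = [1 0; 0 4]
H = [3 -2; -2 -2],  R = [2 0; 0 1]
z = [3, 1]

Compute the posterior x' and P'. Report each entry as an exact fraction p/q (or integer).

x̄ = F·x = [18, 9]
P̄ = F·P·Fᵀ + Q = [64 27; 27 31]
y = z − H·x̄ = [-33, 55]
S = H·P̄·Hᵀ + R = [378 -314; -314 597]
K = P̄·Hᵀ·S⁻¹ = [12619/63535 -12732/63535; -25081/127070 -18941/63535]
x' = x̄ + K·y = [26943/63535, -112207/127070]
P' = (I − K·H)·P̄ = [7594/63535 -1228/63535; -1228/63535 21397/127070]

x' = [26943/63535, -112207/127070]
P' = [7594/63535 -1228/63535; -1228/63535 21397/127070]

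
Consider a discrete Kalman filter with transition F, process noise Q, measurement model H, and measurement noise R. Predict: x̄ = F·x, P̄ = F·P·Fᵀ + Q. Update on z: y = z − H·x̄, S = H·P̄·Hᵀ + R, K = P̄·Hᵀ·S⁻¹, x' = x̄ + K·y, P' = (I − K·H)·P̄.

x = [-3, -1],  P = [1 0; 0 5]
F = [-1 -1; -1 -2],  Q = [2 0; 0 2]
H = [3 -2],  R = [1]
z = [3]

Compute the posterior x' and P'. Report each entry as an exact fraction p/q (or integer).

x' = [134/33, 152/33]
P' = [260/33 389/33; 389/33 590/33]

x̄ = F·x = [4, 5]
P̄ = F·P·Fᵀ + Q = [8 11; 11 23]
y = z − H·x̄ = [1]
S = H·P̄·Hᵀ + R = [33]
K = P̄·Hᵀ·S⁻¹ = [2/33; -13/33]
x' = x̄ + K·y = [134/33, 152/33]
P' = (I − K·H)·P̄ = [260/33 389/33; 389/33 590/33]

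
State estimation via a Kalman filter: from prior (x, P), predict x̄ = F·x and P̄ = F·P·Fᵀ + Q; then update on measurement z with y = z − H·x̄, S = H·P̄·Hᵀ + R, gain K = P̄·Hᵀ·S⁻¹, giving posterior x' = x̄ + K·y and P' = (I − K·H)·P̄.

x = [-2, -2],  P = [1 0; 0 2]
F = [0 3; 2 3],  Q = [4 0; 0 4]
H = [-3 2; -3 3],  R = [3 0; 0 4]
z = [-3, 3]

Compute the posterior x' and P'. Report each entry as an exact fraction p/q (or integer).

x' = [1665/728, 240/91]
P' = [683/182 402/91; 402/91 498/91]

x̄ = F·x = [-6, -10]
P̄ = F·P·Fᵀ + Q = [22 18; 18 26]
y = z − H·x̄ = [-1, 15]
S = H·P̄·Hᵀ + R = [89 84; 84 112]
K = P̄·Hᵀ·S⁻¹ = [-21/26 363/728; -10/13 72/91]
x' = x̄ + K·y = [1665/728, 240/91]
P' = (I − K·H)·P̄ = [683/182 402/91; 402/91 498/91]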